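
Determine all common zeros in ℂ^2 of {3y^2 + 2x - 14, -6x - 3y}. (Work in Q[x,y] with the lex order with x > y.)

{(1, -2), (-7/6, 7/3)}

Compute a lex Gröbner basis by Buchberger's algorithm.
f_1 = 2x + 3y^2 - 14, LT = x.
f_2 = -6x - 3y, LT = x.

S(f_1,f_2): lcm = x. S = 3/2y^2 - 1/2y - 7.
  leading term y^2: no divisor's leading term divides it; move 3/2y^2 to the remainder.
  leading term y: no divisor's leading term divides it; move -1/2y to the remainder.
  leading term 1: no divisor's leading term divides it; move -7 to the remainder.
  remainder 3/2y^2 - 1/2y - 7 ≠ 0; add h_3 = 3/2y^2 - 1/2y - 7 to the basis.

The other S-polynomials (S(f_1,h_3), S(f_2,h_3)) all reduce to 0 modulo the current basis, so we have a Gröbner basis.
Inter-reduce: drop elements whose leading term is divisible by another's, tail-reduce, and make monic.
Reduced Gröbner basis: {x + 1/2y, y^2 - 1/3y - 14/3}.

From the last basis element, y^2 - 1/3y - 14/3 = 0, so y takes values in {-2, 7/3}. Each choice, substituted upward through the basis, yields the corresponding point(s) of the solution set.
  y = -2: the earlier basis element becomes x - 1 = 0, giving x = 1 — point (1, -2).
  y = 7/3: the earlier basis element becomes x + 7/6 = 0, giving x = -7/6 — point (-7/6, 7/3).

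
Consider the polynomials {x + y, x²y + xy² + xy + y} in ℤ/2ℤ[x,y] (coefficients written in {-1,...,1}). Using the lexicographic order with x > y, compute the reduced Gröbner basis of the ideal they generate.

The reduced Gröbner basis is the canonical form of the ideal for this ordering.

f_1 = x + y, LT = x.
f_2 = x²y + xy² + xy + y, LT = x²y.

S(f_1,f_2): lcm = x²y. S = xy + y.
  leading term xy: subtract (y)·f_1 from xy + y → y² + y
  leading term y²: no divisor's leading term divides it; move y² to the remainder.
  leading term y: no divisor's leading term divides it; move y to the remainder.
  remainder y² + y ≠ 0; add g_3 = y² + y to the basis.

The other S-polynomials (S(f_1,g_3), S(f_2,g_3)) all reduce to 0 modulo the current basis, so we have a Gröbner basis.
Inter-reduce: drop elements whose leading term is divisible by another's, tail-reduce, and make monic.

G = {x + y, y² + y}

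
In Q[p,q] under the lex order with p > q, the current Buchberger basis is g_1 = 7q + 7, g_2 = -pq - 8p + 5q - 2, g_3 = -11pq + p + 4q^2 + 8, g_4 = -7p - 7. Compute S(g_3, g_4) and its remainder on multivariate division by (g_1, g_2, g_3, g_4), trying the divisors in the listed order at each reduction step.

S(g_3, g_4) = -1/11p - 4/11q^2 - q - 8/11; remainder on division = 0.

lcm(LM(g_3), LM(g_4)) = pq.
S = (lcm/LT(g_3))·g_3 − (lcm/LT(g_4))·g_4 = -1/11p - 4/11q^2 - q - 8/11.
Reduce S modulo (g_1, g_2, g_3, g_4) in that order:
  leading term p: subtract (1/77)·g_4 from -1/11p - 4/11q^2 - q - 8/11 → -4/11q^2 - q - 7/11
  leading term q^2: subtract (-4/77q)·g_1 from -4/11q^2 - q - 7/11 → -7/11q - 7/11
  leading term q: subtract (-1/11)·g_1 from -7/11q - 7/11 → 0
The remainder is 0, so this S-polynomial contributes no new basis element.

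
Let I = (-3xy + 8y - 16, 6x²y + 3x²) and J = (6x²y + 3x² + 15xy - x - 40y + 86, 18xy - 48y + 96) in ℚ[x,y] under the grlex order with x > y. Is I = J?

Equality of ideals is decidable: compute both reduced Gröbner bases (unique for the ordering) and check whether they agree.
Buchberger on the first generating set:
f_1 = -3xy + 8y - 16, LT = xy.
f_2 = 6x²y + 3x², LT = x²y.

S(f_1,f_2): lcm = x²y. S = -½x² - 8/3xy + 16/3x.
  leading term x²: no divisor's leading term divides it; move -½x² to the remainder.
  leading term xy: subtract (8/9)·f_1 from -8/3xy + 16/3x → 16/3x - 64/9y + 128/9
  leading term x: no divisor's leading term divides it; move 16/3x to the remainder.
  leading term y: no divisor's leading term divides it; move -64/9y to the remainder.
  leading term 1: no divisor's leading term divides it; move 128/9 to the remainder.
  remainder -½x² + 16/3x - 64/9y + 128/9 ≠ 0; add g_3 = -½x² + 16/3x - 64/9y + 128/9 to the basis.

S(f_1,g_3): lcm = x²y. S = 8xy - 128/9y² + 16/3x + 256/9y.
  leading term xy: subtract (-8/3)·f_1 from 8xy - 128/9y² + 16/3x + 256/9y → -128/9y² + 16/3x + 448/9y - 128/3
  leading term y²: no divisor's leading term divides it; move -128/9y² to the remainder.
  leading term x: no divisor's leading term divides it; move 16/3x to the remainder.
  leading term y: no divisor's leading term divides it; move 448/9y to the remainder.
  leading term 1: no divisor's leading term divides it; move -128/3 to the remainder.
  remainder -128/9y² + 16/3x + 448/9y - 128/3 ≠ 0; add g_4 = -128/9y² + 16/3x + 448/9y - 128/3 to the basis.

The other S-polynomials (S(f_2,g_3), S(f_1,g_4), S(f_2,g_4), S(g_3,g_4)) all reduce to 0 modulo the current basis, so we have a Gröbner basis.
Inter-reduce: drop elements whose leading term is divisible by another's, tail-reduce, and make monic.
Reduced Gröbner basis: {x² - 32/3x + 128/9y - 256/9, xy - 8/3y + 16/3, y² - ⅜x - 7/2y + 3}.

Buchberger on the second generating set:
h_1 = 6x²y + 3x² + 15xy - x - 40y + 86, LT = x²y.
h_2 = 18xy - 48y + 96, LT = xy.

S(h_1,h_2): lcm = x²y. S = ½x² + 31/6xy - 11/2x - 20/3y + 43/3.
  leading term x²: no divisor's leading term divides it; move ½x² to the remainder.
  leading term xy: subtract (31/108)·h_2 from 31/6xy - 11/2x - 20/3y + 43/3 → -11/2x + 64/9y - 119/9
  leading term x: no divisor's leading term divides it; move -11/2x to the remainder.
  leading term y: no divisor's leading term divides it; move 64/9y to the remainder.
  leading term 1: no divisor's leading term divides it; move -119/9 to the remainder.
  remainder ½x² - 11/2x + 64/9y - 119/9 ≠ 0; add k_3 = ½x² - 11/2x + 64/9y - 119/9 to the basis.

S(h_1,k_3): lcm = x²y. S = ½x² + 27/2xy - 128/9y² - ⅙x + 178/9y + 43/3.
  leading term x²: subtract (1)·k_3 from ½x² + 27/2xy - 128/9y² - ⅙x + 178/9y + 43/3 → 27/2xy - 128/9y² + 16/3x + 38/3y + 248/9
  leading term xy: subtract (¾)·h_2 from 27/2xy - 128/9y² + 16/3x + 38/3y + 248/9 → -128/9y² + 16/3x + 146/3y - 400/9
  leading term y²: no divisor's leading term divides it; move -128/9y² to the remainder.
  leading term x: no divisor's leading term divides it; move 16/3x to the remainder.
  leading term y: no divisor's leading term divides it; move 146/3y to the remainder.
  leading term 1: no divisor's leading term divides it; move -400/9 to the remainder.
  remainder -128/9y² + 16/3x + 146/3y - 400/9 ≠ 0; add k_4 = -128/9y² + 16/3x + 146/3y - 400/9 to the basis.

The other S-polynomials (S(h_2,k_3), S(h_1,k_4), S(h_2,k_4), S(k_3,k_4)) all reduce to 0 modulo the current basis, so we have a Gröbner basis.
Inter-reduce: drop elements whose leading term is divisible by another's, tail-reduce, and make monic.
Reduced Gröbner basis: {x² - 11x + 128/9y - 238/9, xy - 8/3y + 16/3, y² - ⅜x - 219/64y + 25/8}.

These differ, so the ideals are not equal.

No, the ideals differ.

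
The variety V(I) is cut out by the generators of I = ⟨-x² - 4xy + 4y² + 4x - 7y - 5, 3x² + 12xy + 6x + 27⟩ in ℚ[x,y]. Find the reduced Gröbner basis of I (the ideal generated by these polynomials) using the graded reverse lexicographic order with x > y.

f_1 = -x² - 4xy + 4y² + 4x - 7y - 5, LT = x².
f_2 = 3x² + 12xy + 6x + 27, LT = x².

S(f_1,f_2): lcm = x². S = -4y² - 6x + 7y - 4.
  leading term y²: no divisor's leading term divides it; move -4y² to the remainder.
  leading term x: no divisor's leading term divides it; move -6x to the remainder.
  leading term y: no divisor's leading term divides it; move 7y to the remainder.
  leading term 1: no divisor's leading term divides it; move -4 to the remainder.
  remainder -4y² - 6x + 7y - 4 ≠ 0; add g_3 = -4y² - 6x + 7y - 4 to the basis.

The other S-polynomials (S(f_1,g_3), S(f_2,g_3)) all reduce to 0 modulo the current basis, so we have a Gröbner basis.
Inter-reduce: drop elements whose leading term is divisible by another's, tail-reduce, and make monic.

G = {x² + 4xy + 2x + 9, y² + 3/2x - 7/4y + 1}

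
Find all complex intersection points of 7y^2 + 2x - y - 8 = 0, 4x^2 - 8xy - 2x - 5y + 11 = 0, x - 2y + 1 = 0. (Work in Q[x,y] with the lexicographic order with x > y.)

{(1, 1)}

Compute a lex Gröbner basis by Buchberger's algorithm.
f_1 = 2x + 7y^2 - y - 8, LT = x.
f_2 = 4x^2 - 8xy - 2x - 5y + 11, LT = x^2.
f_3 = x - 2y + 1, LT = x.

S(f_1,f_2): lcm = x^2. S = 7/2xy^2 + 3/2xy - 7/2x + 5/4y - 11/4.
  leading term xy^2: subtract (7/4y^2)·f_1 from 7/2xy^2 + 3/2xy - 7/2x + 5/4y - 11/4 → 3/2xy - 7/2x - 49/4y^4 + 7/4y^3 + 14y^2 + 5/4y - 11/4
  leading term xy: subtract (3/4y)·f_1 from 3/2xy - 7/2x - 49/4y^4 + 7/4y^3 + 14y^2 + 5/4y - 11/4 → -7/2x - 49/4y^4 - 7/2y^3 + 59/4y^2 + 29/4y - 11/4
  leading term x: subtract (-7/4)·f_1 from -7/2x - 49/4y^4 - 7/2y^3 + 59/4y^2 + 29/4y - 11/4 → -49/4y^4 - 7/2y^3 + 27y^2 + 11/2y - 67/4
  leading term y^4: no divisor's leading term divides it; move -49/4y^4 to the remainder.
  leading term y^3: no divisor's leading term divides it; move -7/2y^3 to the remainder.
  leading term y^2: no divisor's leading term divides it; move 27y^2 to the remainder.
  leading term y: no divisor's leading term divides it; move 11/2y to the remainder.
  leading term 1: no divisor's leading term divides it; move -67/4 to the remainder.
  remainder -49/4y^4 - 7/2y^3 + 27y^2 + 11/2y - 67/4 ≠ 0; add h_4 = -49/4y^4 - 7/2y^3 + 27y^2 + 11/2y - 67/4 to the basis.

S(f_1,f_3): lcm = x. S = 7/2y^2 + 3/2y - 5.
  leading term y^2: no divisor's leading term divides it; move 7/2y^2 to the remainder.
  leading term y: no divisor's leading term divides it; move 3/2y to the remainder.
  leading term 1: no divisor's leading term divides it; move -5 to the remainder.
  remainder 7/2y^2 + 3/2y - 5 ≠ 0; add h_5 = 7/2y^2 + 3/2y - 5 to the basis.

S(f_2,f_3): lcm = x^2. S = -3/2x - 5/4y + 11/4.
  leading term x: subtract (-3/4)·f_1 from -3/2x - 5/4y + 11/4 → 21/4y^2 - 2y - 13/4
  leading term y^2: subtract (3/2)·h_5 from 21/4y^2 - 2y - 13/4 → -17/4y + 17/4
  leading term y: no divisor's leading term divides it; move -17/4y to the remainder.
  leading term 1: no divisor's leading term divides it; move 17/4 to the remainder.
  remainder -17/4y + 17/4 ≠ 0; add h_6 = -17/4y + 17/4 to the basis.

S(f_1,h_4): leading monomials are coprime, so the S-polynomial reduces to 0 (Buchberger's first criterion).
S(f_2,h_4): leading monomials are coprime, so the S-polynomial reduces to 0 (Buchberger's first criterion).
S(f_3,h_4): leading monomials are coprime, so the S-polynomial reduces to 0 (Buchberger's first criterion).
S(f_1,h_5): leading monomials are coprime, so the S-polynomial reduces to 0 (Buchberger's first criterion).
S(f_2,h_5): leading monomials are coprime, so the S-polynomial reduces to 0 (Buchberger's first criterion).
S(f_3,h_5): leading monomials are coprime, so the S-polynomial reduces to 0 (Buchberger's first criterion).
S(h_4,h_5): lcm = y^4. S = -1/7y^3 - 38/49y^2 - 22/49y + 67/49.
  leading term y^3: subtract (-2/49y)·h_5 from -1/7y^3 - 38/49y^2 - 22/49y + 67/49 → -5/7y^2 - 32/49y + 67/49
  leading term y^2: subtract (-10/49)·h_5 from -5/7y^2 - 32/49y + 67/49 → -17/49y + 17/49
  leading term y: subtract (4/49)·h_6 from -17/49y + 17/49 → 0
  remainder 0.

S(f_1,h_6): leading monomials are coprime, so the S-polynomial reduces to 0 (Buchberger's first criterion).
S(f_2,h_6): leading monomials are coprime, so the S-polynomial reduces to 0 (Buchberger's first criterion).
S(f_3,h_6): leading monomials are coprime, so the S-polynomial reduces to 0 (Buchberger's first criterion).
S(h_4,h_6): lcm = y^4. S = 9/7y^3 - 108/49y^2 - 22/49y + 67/49.
  leading term y^3: subtract (18/49y)·h_5 from 9/7y^3 - 108/49y^2 - 22/49y + 67/49 → -135/49y^2 + 68/49y + 67/49
  leading term y^2: subtract (-270/343)·h_5 from -135/49y^2 + 68/49y + 67/49 → 881/343y - 881/343
  leading term y: subtract (-3524/5831)·h_6 from 881/343y - 881/343 → 0
  remainder 0.

S(h_5,h_6): lcm = y^2. S = 10/7y - 10/7.
  leading term y: subtract (-40/119)·h_6 from 10/7y - 10/7 → 0
  remainder 0.

Every S-polynomial of the final basis reduces to 0, so we have a Gröbner basis.
Inter-reduce: drop elements whose leading term is divisible by another's, tail-reduce, and make monic.
Reduced Gröbner basis: {x - 1, y - 1}.

Since the basis is lex-ordered, y - 1 is univariate in y. Its roots are {1}. Back-substituting each root into the other basis elements fixes the other coordinates.
  y = 1: the earlier basis element becomes x - 1 = 0, giving x = 1 — point (1, 1).
Substituting each solution back into the original system confirms all equations vanish.
This is the nonlinear analogue of row-reducing a linear system.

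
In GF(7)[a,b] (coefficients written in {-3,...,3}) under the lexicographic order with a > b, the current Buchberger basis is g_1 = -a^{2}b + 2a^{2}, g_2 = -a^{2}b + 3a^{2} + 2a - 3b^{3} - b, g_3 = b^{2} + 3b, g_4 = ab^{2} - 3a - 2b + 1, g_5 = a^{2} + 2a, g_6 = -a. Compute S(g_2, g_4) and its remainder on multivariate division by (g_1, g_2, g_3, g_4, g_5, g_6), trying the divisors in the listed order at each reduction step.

S(g_2, g_4) = -3a^{2}b + 3a^{2} - a + 3b^{4} + b^{2}; remainder on division = 0.

lcm(LM(g_2), LM(g_4)) = a^{2}b^{2}.
S = (lcm/LT(g_2))·g_2 − (lcm/LT(g_4))·g_4 = -3a^{2}b + 3a^{2} - a + 3b^{4} + b^{2}.
Reduce S modulo (g_1, g_2, g_3, g_4, g_5, g_6) in that order:
  leading term a^{2}b: subtract (3)·g_1 from -3a^{2}b + 3a^{2} - a + 3b^{4} + b^{2} → -3a^{2} - a + 3b^{4} + b^{2}
  leading term a^{2}: subtract (-3)·g_5 from -3a^{2} - a + 3b^{4} + b^{2} → -2a + 3b^{4} + b^{2}
  leading term a: subtract (2)·g_6 from -2a + 3b^{4} + b^{2} → 3b^{4} + b^{2}
  leading term b^{4}: subtract (3b^{2})·g_3 from 3b^{4} + b^{2} → -2b^{3} + b^{2}
  leading term b^{3}: subtract (-2b)·g_3 from -2b^{3} + b^{2} → 0
The remainder is 0, so this S-polynomial contributes no new basis element.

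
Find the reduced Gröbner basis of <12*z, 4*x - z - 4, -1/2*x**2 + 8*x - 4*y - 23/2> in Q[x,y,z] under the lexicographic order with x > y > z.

G = {x - 1, y + 1, z}

f_1 = 12*z, LT = z.
f_2 = 4*x - z - 4, LT = x.
f_3 = -1/2*x**2 + 8*x - 4*y - 23/2, LT = x**2.

S(f_1,f_2): leading monomials are coprime, so the S-polynomial reduces to 0 (Buchberger's first criterion).
S(f_1,f_3): leading monomials are coprime, so the S-polynomial reduces to 0 (Buchberger's first criterion).
S(f_2,f_3): lcm = x**2. S = -1/4*x*z + 15*x - 8*y - 23.
  leading term x*z: subtract (-1/48*x)·f_1 from -1/4*x*z + 15*x - 8*y - 23 → 15*x - 8*y - 23
  leading term x: subtract (15/4)·f_2 from 15*x - 8*y - 23 → -8*y + 15/4*z - 8
  leading term y: no divisor's leading term divides it; move -8*y to the remainder.
  leading term z: subtract (5/16)·f_1 from 15/4*z - 8 → -8
  leading term 1: no divisor's leading term divides it; move -8 to the remainder.
  remainder -8*y - 8 ≠ 0; add g_4 = -8*y - 8 to the basis.

S(f_1,g_4): leading monomials are coprime, so the S-polynomial reduces to 0 (Buchberger's first criterion).
S(f_2,g_4): leading monomials are coprime, so the S-polynomial reduces to 0 (Buchberger's first criterion).
S(f_3,g_4): leading monomials are coprime, so the S-polynomial reduces to 0 (Buchberger's first criterion).
Every S-polynomial of the final basis reduces to 0, so we have a Gröbner basis.
Inter-reduce: drop elements whose leading term is divisible by another's, tail-reduce, and make monic.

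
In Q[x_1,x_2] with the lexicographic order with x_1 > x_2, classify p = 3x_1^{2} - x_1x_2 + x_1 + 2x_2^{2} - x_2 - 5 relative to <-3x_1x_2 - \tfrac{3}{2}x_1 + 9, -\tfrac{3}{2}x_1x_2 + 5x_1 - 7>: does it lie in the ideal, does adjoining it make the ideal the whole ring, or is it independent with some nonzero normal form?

First compute the reduced Gröbner basis of I by Buchberger's algorithm.
f_1 = -3x_1x_2 - \tfrac{3}{2}x_1 + 9, LT = x_1x_2.
f_2 = -\tfrac{3}{2}x_1x_2 + 5x_1 - 7, LT = x_1x_2.

S(f_1,f_2): lcm = x_1x_2. S = \tfrac{23}{6}x_1 - \tfrac{23}{3}.
  leading term x_1: no divisor's leading term divides it; move \tfrac{23}{6}x_1 to the remainder.
  leading term 1: no divisor's leading term divides it; move -\tfrac{23}{3} to the remainder.
  remainder \tfrac{23}{6}x_1 - \tfrac{23}{3} ≠ 0; add h_3 = \tfrac{23}{6}x_1 - \tfrac{23}{3} to the basis.

S(f_1,h_3): lcm = x_1x_2. S = \tfrac{1}{2}x_1 + 2x_2 - 3.
  leading term x_1: subtract (\tfrac{3}{23})·h_3 from \tfrac{1}{2}x_1 + 2x_2 - 3 → 2x_2 - 2
  leading term x_2: no divisor's leading term divides it; move 2x_2 to the remainder.
  leading term 1: no divisor's leading term divides it; move -2 to the remainder.
  remainder 2x_2 - 2 ≠ 0; add h_4 = 2x_2 - 2 to the basis.

The other S-polynomials (S(f_2,h_3), S(f_1,h_4), S(f_2,h_4), S(h_3,h_4)) all reduce to 0 modulo the current basis, so we have a Gröbner basis.
Inter-reduce: drop elements whose leading term is divisible by another's, tail-reduce, and make monic.
Reduced Gröbner basis: {x_1 - 2, x_2 - 1}.
Label its elements g_1 = x_1 - 2, g_2 = x_2 - 1.

Reduce p = 3x_1^{2} - x_1x_2 + x_1 + 2x_2^{2} - x_2 - 5 modulo G:
  leading term x_1^{2}: subtract (3x_1)·g_1 from 3x_1^{2} - x_1x_2 + x_1 + 2x_2^{2} - x_2 - 5 → -x_1x_2 + 7x_1 + 2x_2^{2} - x_2 - 5
  leading term x_1x_2: subtract (-x_2)·g_1 from -x_1x_2 + 7x_1 + 2x_2^{2} - x_2 - 5 → 7x_1 + 2x_2^{2} - 3x_2 - 5
  leading term x_1: subtract (7)·g_1 from 7x_1 + 2x_2^{2} - 3x_2 - 5 → 2x_2^{2} - 3x_2 + 9
  leading term x_2^{2}: subtract (2x_2)·g_2 from 2x_2^{2} - 3x_2 + 9 → -x_2 + 9
  leading term x_2: subtract (-1)·g_2 from -x_2 + 9 → 8
  leading term 1: no divisor's leading term divides it; move 8 to the remainder.
  normal form = 8.
The normal form is nonzero, so p ∉ I. Since p minus its normal form lies in I, I + (p) = I + (r) where r = 8; decide whether this ideal is the whole ring.
Here r = 8 is a nonzero constant, hence a unit: 1 ∈ I + (p), the Gröbner basis of I + (p) is {1}, and the enlarged system has no common solution — adjoining p is inconsistent.

Adjoining 3x_1^{2} - x_1x_2 + x_1 + 2x_2^{2} - x_2 - 5 makes the ideal the whole ring: the system is inconsistent.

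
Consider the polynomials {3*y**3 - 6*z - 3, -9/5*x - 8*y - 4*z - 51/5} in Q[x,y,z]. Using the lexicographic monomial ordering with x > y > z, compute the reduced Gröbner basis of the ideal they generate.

Buchberger's algorithm terminates because the ascending chain of leading-term ideals stabilizes.

f_1 = 3*y**3 - 6*z - 3, LT = y**3.
f_2 = -9/5*x - 8*y - 4*z - 51/5, LT = x.

The S-polynomials (S(f_1,f_2)) all reduce to 0 modulo the current basis, so we have a Gröbner basis.

G = {x + 40/9*y + 20/9*z + 17/3, y**3 - 2*z - 1}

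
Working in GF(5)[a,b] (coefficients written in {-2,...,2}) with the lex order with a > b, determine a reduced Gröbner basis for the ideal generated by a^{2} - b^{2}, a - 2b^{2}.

G = {a - 2b^{2}, b^{4} + b^{2}}

The reduced Gröbner basis is the canonical form of the ideal for this ordering.

f_1 = a^{2} - b^{2}, LT = a^{2}.
f_2 = a - 2b^{2}, LT = a.

S(f_1,f_2): lcm = a^{2}. S = 2ab^{2} - b^{2}.
  leading term ab^{2}: subtract (2b^{2})·f_2 from 2ab^{2} - b^{2} → -b^{4} - b^{2}
  leading term b^{4}: no divisor's leading term divides it; move -b^{4} to the remainder.
  leading term b^{2}: no divisor's leading term divides it; move -b^{2} to the remainder.
  remainder -b^{4} - b^{2} ≠ 0; add g_3 = -b^{4} - b^{2} to the basis.

S(f_1,g_3): leading monomials are coprime, so the S-polynomial reduces to 0 (Buchberger's first criterion).
S(f_2,g_3): leading monomials are coprime, so the S-polynomial reduces to 0 (Buchberger's first criterion).
Every S-polynomial of the final basis reduces to 0, so we have a Gröbner basis.
Inter-reduce: drop elements whose leading term is divisible by another's, tail-reduce, and make monic.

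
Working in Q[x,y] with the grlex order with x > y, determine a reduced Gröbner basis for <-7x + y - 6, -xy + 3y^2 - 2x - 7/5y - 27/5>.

f_1 = -7x + y - 6, LT = x.
f_2 = -xy + 3y^2 - 2x - 7/5y - 27/5, LT = xy.

S(f_1,f_2): lcm = xy. S = 20/7y^2 - 2x - 19/35y - 27/5.
  leading term y^2: no divisor's leading term divides it; move 20/7y^2 to the remainder.
  leading term x: subtract (2/7)·f_1 from -2x - 19/35y - 27/5 → -29/35y - 129/35
  leading term y: no divisor's leading term divides it; move -29/35y to the remainder.
  leading term 1: no divisor's leading term divides it; move -129/35 to the remainder.
  remainder 20/7y^2 - 29/35y - 129/35 ≠ 0; add g_3 = 20/7y^2 - 29/35y - 129/35 to the basis.

The other S-polynomials (S(f_1,g_3), S(f_2,g_3)) all reduce to 0 modulo the current basis, so we have a Gröbner basis.
Inter-reduce: drop elements whose leading term is divisible by another's, tail-reduce, and make monic.

G = {y^2 - 29/100y - 129/100, x - 1/7y + 6/7}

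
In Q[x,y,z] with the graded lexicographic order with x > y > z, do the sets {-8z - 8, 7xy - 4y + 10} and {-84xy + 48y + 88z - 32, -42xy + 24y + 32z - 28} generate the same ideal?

Equality of ideals is decidable: compute both reduced Gröbner bases (unique for the ordering) and check whether they agree.
Buchberger on the first generating set:
f_1 = -8z - 8, LT = z.
f_2 = 7xy - 4y + 10, LT = xy.

The S-polynomials (S(f_1,f_2)) all reduce to 0 modulo the current basis, so we have a Gröbner basis.
Inter-reduce: drop elements whose leading term is divisible by another's, tail-reduce, and make monic.
Reduced Gröbner basis: {xy - 4/7y + 10/7, z + 1}.

Buchberger on the second generating set:
h_1 = -84xy + 48y + 88z - 32, LT = xy.
h_2 = -42xy + 24y + 32z - 28, LT = xy.

S(h_1,h_2): lcm = xy. S = -2/7z - 2/7.
  reduce S modulo (h_1, h_2):
  remainder -2/7z - 2/7 ≠ 0; add k_3 = -2/7z - 2/7 to the basis.

The other S-polynomials (S(h_1,k_3), S(h_2,k_3)) all reduce to 0 modulo the current basis, so we have a Gröbner basis.
Inter-reduce: drop elements whose leading term is divisible by another's, tail-reduce, and make monic.
Reduced Gröbner basis: {xy - 4/7y + 10/7, z + 1}.

The two bases agree; hence the ideals are identical.
The same test decides containment: I ⊆ J iff every generator of I reduces to 0 modulo a Gröbner basis of J.

Yes, the ideals are equal.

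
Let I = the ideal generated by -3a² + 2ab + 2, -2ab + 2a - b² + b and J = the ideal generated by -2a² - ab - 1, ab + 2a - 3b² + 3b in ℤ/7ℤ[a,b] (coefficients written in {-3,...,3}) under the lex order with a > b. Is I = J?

No, the ideals differ.

Since reduced Gröbner bases are canonical representatives of ideals under a given ordering, it suffices to compute and compare them.
Buchberger on the first generating set:
f_1 = -3a² + 2ab + 2, LT = a².
f_2 = -2ab + 2a - b² + b, LT = ab.

S(f_1,f_2): lcm = a²b. S = a² - 3ab - 3b.
  reduce S modulo (f_1, f_2):
  remainder -3b + 3 ≠ 0; add g_3 = -3b + 3 to the basis.

The other S-polynomials (S(f_1,g_3), S(f_2,g_3)) all reduce to 0 modulo the current basis, so we have a Gröbner basis.
Inter-reduce: drop elements whose leading term is divisible by another's, tail-reduce, and make monic.
Reduced Gröbner basis: {a² - 3a - 3, b - 1}.

Buchberger on the second generating set:
h_1 = -2a² - ab - 1, LT = a².
h_2 = ab + 2a - 3b² + 3b, LT = ab.

S(h_1,h_2): lcm = a²b. S = -2a² - 3ab - 3b.
  reduce S modulo (h_1, h_2):
  remainder -3a + b² + 3b + 1 ≠ 0; add k_3 = -3a + b² + 3b + 1 to the basis.

S(h_1,k_3): lcm = a². S = -2ab² - 2ab - 2a - 3.
  reduce S modulo (h_1, h_2, k_3):
  remainder b³ + 3b² + 2b + 2 ≠ 0; add k_4 = b³ + 3b² + 2b + 2 to the basis.

The other S-polynomials (S(h_2,k_3), S(h_1,k_4), S(h_2,k_4), S(k_3,k_4)) all reduce to 0 modulo the current basis, so we have a Gröbner basis.
Inter-reduce: drop elements whose leading term is divisible by another's, tail-reduce, and make monic.
Reduced Gröbner basis: {a + 2b² - b + 2, b³ + 3b² + 2b + 2}.

Since the reduced bases disagree, the two ideals are not the same.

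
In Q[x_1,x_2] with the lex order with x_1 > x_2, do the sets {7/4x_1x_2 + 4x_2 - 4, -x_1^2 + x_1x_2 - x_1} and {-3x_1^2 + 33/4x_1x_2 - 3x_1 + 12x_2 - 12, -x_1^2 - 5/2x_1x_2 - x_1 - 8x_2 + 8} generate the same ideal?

Yes, the ideals are equal.

Since reduced Gröbner bases are canonical representatives of ideals under a given ordering, it suffices to compute and compare them.
Buchberger on the first generating set:
f_1 = 7/4x_1x_2 + 4x_2 - 4, LT = x_1x_2.
f_2 = -x_1^2 + x_1x_2 - x_1, LT = x_1^2.

S(f_1,f_2): lcm = x_1^2x_2. S = x_1x_2^2 + 9/7x_1x_2 - 16/7x_1.
  reduce S modulo (f_1, f_2):
  remainder -16/7x_1 - 16/7x_2^2 - 32/49x_2 + 144/49 ≠ 0; add g_3 = -16/7x_1 - 16/7x_2^2 - 32/49x_2 + 144/49 to the basis.

S(f_1,g_3): lcm = x_1x_2. S = -x_2^3 - 2/7x_2^2 + 25/7x_2 - 16/7.
  reduce S modulo (f_1, f_2, g_3):
  remainder -x_2^3 - 2/7x_2^2 + 25/7x_2 - 16/7 ≠ 0; add g_4 = -x_2^3 - 2/7x_2^2 + 25/7x_2 - 16/7 to the basis.

The other S-polynomials (S(f_2,g_3), S(f_1,g_4), S(f_2,g_4), S(g_3,g_4)) all reduce to 0 modulo the current basis, so we have a Gröbner basis.
Inter-reduce: drop elements whose leading term is divisible by another's, tail-reduce, and make monic.
Reduced Gröbner basis: {x_1 + x_2^2 + 2/7x_2 - 9/7, x_2^3 + 2/7x_2^2 - 25/7x_2 + 16/7}.

Buchberger on the second generating set:
h_1 = -3x_1^2 + 33/4x_1x_2 - 3x_1 + 12x_2 - 12, LT = x_1^2.
h_2 = -x_1^2 - 5/2x_1x_2 - x_1 - 8x_2 + 8, LT = x_1^2.

S(h_1,h_2): lcm = x_1^2. S = -21/4x_1x_2 - 12x_2 + 12.
  reduce S modulo (h_1, h_2):
  remainder -21/4x_1x_2 - 12x_2 + 12 ≠ 0; add k_3 = -21/4x_1x_2 - 12x_2 + 12 to the basis.

S(h_1,k_3): lcm = x_1^2x_2. S = -11/4x_1x_2^2 - 9/7x_1x_2 + 16/7x_1 - 4x_2^2 + 4x_2.
  reduce S modulo (h_1, h_2, k_3):
  remainder 16/7x_1 + 16/7x_2^2 + 32/49x_2 - 144/49 ≠ 0; add k_4 = 16/7x_1 + 16/7x_2^2 + 32/49x_2 - 144/49 to the basis.

S(k_3,k_4): lcm = x_1x_2. S = -x_2^3 - 2/7x_2^2 + 25/7x_2 - 16/7.
  reduce S modulo (h_1, h_2, k_3, k_4):
  remainder -x_2^3 - 2/7x_2^2 + 25/7x_2 - 16/7 ≠ 0; add k_5 = -x_2^3 - 2/7x_2^2 + 25/7x_2 - 16/7 to the basis.

The other S-polynomials (S(h_2,k_3), S(h_1,k_4), S(h_2,k_4), S(h_1,k_5), S(h_2,k_5), S(k_3,k_5), S(k_4,k_5)) all reduce to 0 modulo the current basis, so we have a Gröbner basis.
Inter-reduce: drop elements whose leading term is divisible by another's, tail-reduce, and make monic.
Reduced Gröbner basis: {x_1 + x_2^2 + 2/7x_2 - 9/7, x_2^3 + 2/7x_2^2 - 25/7x_2 + 16/7}.

The two bases agree; hence the ideals are identical.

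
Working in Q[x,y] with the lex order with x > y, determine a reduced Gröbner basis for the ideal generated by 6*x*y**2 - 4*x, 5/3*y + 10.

G = {x, y + 6}

f_1 = 6*x*y**2 - 4*x, LT = x*y**2.
f_2 = 5/3*y + 10, LT = y.

S(f_1,f_2): lcm = x*y**2. S = -6*x*y - 2/3*x.
  leading term x*y: subtract (-18/5*x)·f_2 from -6*x*y - 2/3*x → 106/3*x
  leading term x: no divisor's leading term divides it; move 106/3*x to the remainder.
  remainder 106/3*x ≠ 0; add g_3 = 106/3*x to the basis.

The other S-polynomials (S(f_1,g_3), S(f_2,g_3)) all reduce to 0 modulo the current basis, so we have a Gröbner basis.
Inter-reduce: drop elements whose leading term is divisible by another's, tail-reduce, and make monic.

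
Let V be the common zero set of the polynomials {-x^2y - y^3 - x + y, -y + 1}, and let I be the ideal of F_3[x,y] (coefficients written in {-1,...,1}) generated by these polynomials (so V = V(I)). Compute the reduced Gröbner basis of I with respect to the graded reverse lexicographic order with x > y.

G = {x^2 + x, y - 1}

f_1 = -x^2y - y^3 - x + y, LT = x^2y.
f_2 = -y + 1, LT = y.

S(f_1,f_2): lcm = x^2y. S = y^3 + x^2 + x - y.
  reduce S modulo (f_1, f_2):
  remainder x^2 + x ≠ 0; add g_3 = x^2 + x to the basis.

The other S-polynomials (S(f_1,g_3), S(f_2,g_3)) all reduce to 0 modulo the current basis, so we have a Gröbner basis.
Inter-reduce: drop elements whose leading term is divisible by another's, tail-reduce, and make monic.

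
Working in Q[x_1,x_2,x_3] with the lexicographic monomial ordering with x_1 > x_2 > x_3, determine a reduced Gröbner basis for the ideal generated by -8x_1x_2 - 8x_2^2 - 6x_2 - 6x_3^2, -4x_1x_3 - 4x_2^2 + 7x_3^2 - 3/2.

G = {x_1x_2 + x_2^2 + 3/4x_2 + 3/4x_3^2, x_1x_3 + x_2^2 - 7/4x_3^2 + 3/8, x_2^3 - x_2^2x_3 - 7/4x_2x_3^2 - 3/4x_2x_3 + 3/8x_2 - 3/4x_3^3}

f_1 = -8x_1x_2 - 8x_2^2 - 6x_2 - 6x_3^2, LT = x_1x_2.
f_2 = -4x_1x_3 - 4x_2^2 + 7x_3^2 - 3/2, LT = x_1x_3.

S(f_1,f_2): lcm = x_1x_2x_3. S = -x_2^3 + x_2^2x_3 + 7/4x_2x_3^2 + 3/4x_2x_3 - 3/8x_2 + 3/4x_3^3.
  leading term x_2^3: no divisor's leading term divides it; move -x_2^3 to the remainder.
  leading term x_2^2x_3: no divisor's leading term divides it; move x_2^2x_3 to the remainder.
  leading term x_2x_3^2: no divisor's leading term divides it; move 7/4x_2x_3^2 to the remainder.
  leading term x_2x_3: no divisor's leading term divides it; move 3/4x_2x_3 to the remainder.
  leading term x_2: no divisor's leading term divides it; move -3/8x_2 to the remainder.
  leading term x_3^3: no divisor's leading term divides it; move 3/4x_3^3 to the remainder.
  remainder -x_2^3 + x_2^2x_3 + 7/4x_2x_3^2 + 3/4x_2x_3 - 3/8x_2 + 3/4x_3^3 ≠ 0; add g_3 = -x_2^3 + x_2^2x_3 + 7/4x_2x_3^2 + 3/4x_2x_3 - 3/8x_2 + 3/4x_3^3 to the basis.

The other S-polynomials (S(f_1,g_3), S(f_2,g_3)) all reduce to 0 modulo the current basis, so we have a Gröbner basis.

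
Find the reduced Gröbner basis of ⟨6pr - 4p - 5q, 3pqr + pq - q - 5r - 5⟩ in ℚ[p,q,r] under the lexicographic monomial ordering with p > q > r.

f_1 = 6pr - 4p - 5q, LT = pr.
f_2 = 3pqr + pq - q - 5r - 5, LT = pqr.

S(f_1,f_2): lcm = pqr. S = -pq - ⅚q² + ⅓q + 5/3r + 5/3.
  leading term pq: no divisor's leading term divides it; move -pq to the remainder.
  leading term q²: no divisor's leading term divides it; move -⅚q² to the remainder.
  leading term q: no divisor's leading term divides it; move ⅓q to the remainder.
  leading term r: no divisor's leading term divides it; move 5/3r to the remainder.
  leading term 1: no divisor's leading term divides it; move 5/3 to the remainder.
  remainder -pq - ⅚q² + ⅓q + 5/3r + 5/3 ≠ 0; add g_3 = -pq - ⅚q² + ⅓q + 5/3r + 5/3 to the basis.

S(f_1,g_3): lcm = pqr. S = -⅔pq - ⅚q²r - ⅚q² + ⅓qr + 5/3r² + 5/3r.
  leading term pq: subtract (⅔)·g_3 from -⅔pq - ⅚q²r - ⅚q² + ⅓qr + 5/3r² + 5/3r → -⅚q²r - 5/18q² + ⅓qr - 2/9q + 5/3r² + 5/9r - 10/9
  leading term q²r: no divisor's leading term divides it; move -⅚q²r to the remainder.
  leading term q²: no divisor's leading term divides it; move -5/18q² to the remainder.
  leading term qr: no divisor's leading term divides it; move ⅓qr to the remainder.
  leading term q: no divisor's leading term divides it; move -2/9q to the remainder.
  leading term r²: no divisor's leading term divides it; move 5/3r² to the remainder.
  leading term r: no divisor's leading term divides it; move 5/9r to the remainder.
  leading term 1: no divisor's leading term divides it; move -10/9 to the remainder.
  remainder -⅚q²r - 5/18q² + ⅓qr - 2/9q + 5/3r² + 5/9r - 10/9 ≠ 0; add g_4 = -⅚q²r - 5/18q² + ⅓qr - 2/9q + 5/3r² + 5/9r - 10/9 to the basis.

S(f_2,g_3): lcm = pqr. S = ⅓pq - ⅚q²r + ⅓qr - ⅓q + 5/3r² - 5/3.
  leading term pq: subtract (-⅓)·g_3 from ⅓pq - ⅚q²r + ⅓qr - ⅓q + 5/3r² - 5/3 → -⅚q²r - 5/18q² + ⅓qr - 2/9q + 5/3r² + 5/9r - 10/9
  leading term q²r: subtract (1)·g_4 from -⅚q²r - 5/18q² + ⅓qr - 2/9q + 5/3r² + 5/9r - 10/9 → 0
  remainder 0.

S(f_1,g_4): lcm = pq²r. S = -pq² + ⅖pqr - 4/15pq + 2pr² + ⅔pr - 4/3p - ⅚q³.
  leading term pq²: subtract (q)·g_3 from -pq² + ⅖pqr - 4/15pq + 2pr² + ⅔pr - 4/3p - ⅚q³ → ⅖pqr - 4/15pq + 2pr² + ⅔pr - 4/3p - ⅓q² - 5/3qr - 5/3q
  leading term pqr: subtract (1/15q)·f_1 from ⅖pqr - 4/15pq + 2pr² + ⅔pr - 4/3p - ⅓q² - 5/3qr - 5/3q → 2pr² + ⅔pr - 4/3p - 5/3qr - 5/3q
  leading term pr²: subtract (⅓r)·f_1 from 2pr² + ⅔pr - 4/3p - 5/3qr - 5/3q → 2pr - 4/3p - 5/3q
  leading term pr: subtract (⅓)·f_1 from 2pr - 4/3p - 5/3q → 0
  remainder 0.

S(f_2,g_4): lcm = pq²r. S = ⅖pqr - 4/15pq + 2pr² + ⅔pr - 4/3p - ⅓q² - 5/3qr - 5/3q.
  leading term pqr: subtract (1/15q)·f_1 from ⅖pqr - 4/15pq + 2pr² + ⅔pr - 4/3p - ⅓q² - 5/3qr - 5/3q → 2pr² + ⅔pr - 4/3p - 5/3qr - 5/3q
  leading term pr²: subtract (⅓r)·f_1 from 2pr² + ⅔pr - 4/3p - 5/3qr - 5/3q → 2pr - 4/3p - 5/3q
  leading term pr: subtract (⅓)·f_1 from 2pr - 4/3p - 5/3q → 0
  remainder 0.

S(g_3,g_4): lcm = pq²r. S = -⅓pq² + ⅖pqr - 4/15pq + 2pr² + ⅔pr - 4/3p + ⅚q³r - ⅓q²r - 5/3qr² - 5/3qr.
  leading term pq²: subtract (⅓q)·g_3 from -⅓pq² + ⅖pqr - 4/15pq + 2pr² + ⅔pr - 4/3p + ⅚q³r - ⅓q²r - 5/3qr² - 5/3qr → ⅖pqr - 4/15pq + 2pr² + ⅔pr - 4/3p + ⅚q³r + 5/18q³ - ⅓q²r - 1/9q² - 5/3qr² - 20/9qr - 5/9q
  leading term pqr: subtract (1/15q)·f_1 from ⅖pqr - 4/15pq + 2pr² + ⅔pr - 4/3p + ⅚q³r + 5/18q³ - ⅓q²r - 1/9q² - 5/3qr² - 20/9qr - 5/9q → 2pr² + ⅔pr - 4/3p + ⅚q³r + 5/18q³ - ⅓q²r + 2/9q² - 5/3qr² - 20/9qr - 5/9q
  leading term pr²: subtract (⅓r)·f_1 from 2pr² + ⅔pr - 4/3p + ⅚q³r + 5/18q³ - ⅓q²r + 2/9q² - 5/3qr² - 20/9qr - 5/9q → 2pr - 4/3p + ⅚q³r + 5/18q³ - ⅓q²r + 2/9q² - 5/3qr² - 5/9qr - 5/9q
  leading term pr: subtract (⅓)·f_1 from 2pr - 4/3p + ⅚q³r + 5/18q³ - ⅓q²r + 2/9q² - 5/3qr² - 5/9qr - 5/9q → ⅚q³r + 5/18q³ - ⅓q²r + 2/9q² - 5/3qr² - 5/9qr + 10/9q
  leading term q³r: subtract (-q)·g_4 from ⅚q³r + 5/18q³ - ⅓q²r + 2/9q² - 5/3qr² - 5/9qr + 10/9q → 0
  remainder 0.

Every S-polynomial of the final basis reduces to 0, so we have a Gröbner basis.
Inter-reduce: drop elements whose leading term is divisible by another's, tail-reduce, and make monic.

G = {pq + ⅚q² - ⅓q - 5/3r - 5/3, pr - ⅔p - ⅚q, q²r + ⅓q² - ⅖qr + 4/15q - 2r² - ⅔r + 4/3}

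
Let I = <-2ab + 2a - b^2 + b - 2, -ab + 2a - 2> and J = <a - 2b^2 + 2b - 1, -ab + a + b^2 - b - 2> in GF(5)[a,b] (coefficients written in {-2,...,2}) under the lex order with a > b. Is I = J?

Since reduced Gröbner bases are canonical representatives of ideals under a given ordering, it suffices to compute and compare them.
Buchberger on the first generating set:
f_1 = -2ab + 2a - b^2 + b - 2, LT = ab.
f_2 = -ab + 2a - 2, LT = ab.

S(f_1,f_2): lcm = ab. S = a - 2b^2 + 2b - 1.
  leading term a: no divisor's leading term divides it; move a to the remainder.
  leading term b^2: no divisor's leading term divides it; move -2b^2 to the remainder.
  leading term b: no divisor's leading term divides it; move 2b to the remainder.
  leading term 1: no divisor's leading term divides it; move -1 to the remainder.
  remainder a - 2b^2 + 2b - 1 ≠ 0; add g_3 = a - 2b^2 + 2b - 1 to the basis.

S(f_1,g_3): lcm = ab. S = -a + 2b^3 + b^2 - 2b + 1.
  leading term a: subtract (-1)·g_3 from -a + 2b^3 + b^2 - 2b + 1 → 2b^3 - b^2
  leading term b^3: no divisor's leading term divides it; move 2b^3 to the remainder.
  leading term b^2: no divisor's leading term divides it; move -b^2 to the remainder.
  remainder 2b^3 - b^2 ≠ 0; add g_4 = 2b^3 - b^2 to the basis.

S(f_2,g_3): lcm = ab. S = -2a + 2b^3 - 2b^2 + b + 2.
  leading term a: subtract (-2)·g_3 from -2a + 2b^3 - 2b^2 + b + 2 → 2b^3 - b^2
  leading term b^3: subtract (1)·g_4 from 2b^3 - b^2 → 0
  remainder 0.

S(f_1,g_4): lcm = ab^3. S = 2ab^2 - 2b^4 + 2b^3 + b^2.
  leading term ab^2: subtract (-b)·f_1 from 2ab^2 - 2b^4 + 2b^3 + b^2 → 2ab - 2b^4 + b^3 + 2b^2 - 2b
  leading term ab: subtract (-1)·f_1 from 2ab - 2b^4 + b^3 + 2b^2 - 2b → 2a - 2b^4 + b^3 + b^2 - b - 2
  leading term a: subtract (2)·g_3 from 2a - 2b^4 + b^3 + b^2 - b - 2 → -2b^4 + b^3
  leading term b^4: subtract (-b)·g_4 from -2b^4 + b^3 → 0
  remainder 0.

S(f_2,g_4): lcm = ab^3. S = ab^2 + 2b^2.
  leading term ab^2: subtract (2b)·f_1 from ab^2 + 2b^2 → ab + 2b^3 - b
  leading term ab: subtract (2)·f_1 from ab + 2b^3 - b → a + 2b^3 + 2b^2 + 2b - 1
  leading term a: subtract (1)·g_3 from a + 2b^3 + 2b^2 + 2b - 1 → 2b^3 - b^2
  leading term b^3: subtract (1)·g_4 from 2b^3 - b^2 → 0
  remainder 0.

S(g_3,g_4): leading monomials are coprime, so the S-polynomial reduces to 0 (Buchberger's first criterion).
Every S-polynomial of the final basis reduces to 0, so we have a Gröbner basis.
Inter-reduce: drop elements whose leading term is divisible by another's, tail-reduce, and make monic.
Reduced Gröbner basis: {a - 2b^2 + 2b - 1, b^3 + 2b^2}.

Buchberger on the second generating set:
h_1 = a - 2b^2 + 2b - 1, LT = a.
h_2 = -ab + a + b^2 - b - 2, LT = ab.

S(h_1,h_2): lcm = ab. S = a - 2b^3 - 2b^2 - 2b - 2.
  leading term a: subtract (1)·h_1 from a - 2b^3 - 2b^2 - 2b - 2 → -2b^3 + b - 1
  leading term b^3: no divisor's leading term divides it; move -2b^3 to the remainder.
  leading term b: no divisor's leading term divides it; move b to the remainder.
  leading term 1: no divisor's leading term divides it; move -1 to the remainder.
  remainder -2b^3 + b - 1 ≠ 0; add k_3 = -2b^3 + b - 1 to the basis.

S(h_1,k_3): leading monomials are coprime, so the S-polynomial reduces to 0 (Buchberger's first criterion).
S(h_2,k_3): lcm = ab^3. S = -ab^2 - 2ab + 2a - b^4 + b^3 + 2b^2.
  leading term ab^2: subtract (-b^2)·h_1 from -ab^2 - 2ab + 2a - b^4 + b^3 + 2b^2 → -2ab + 2a + 2b^4 - 2b^3 + b^2
  leading term ab: subtract (-2b)·h_1 from -2ab + 2a + 2b^4 - 2b^3 + b^2 → 2a + 2b^4 - b^3 - 2b
  leading term a: subtract (2)·h_1 from 2a + 2b^4 - b^3 - 2b → 2b^4 - b^3 - b^2 - b + 2
  leading term b^4: subtract (-b)·k_3 from 2b^4 - b^3 - b^2 - b + 2 → -b^3 - 2b + 2
  leading term b^3: subtract (-2)·k_3 from -b^3 - 2b + 2 → 0
  remainder 0.

Every S-polynomial of the final basis reduces to 0, so we have a Gröbner basis.
Inter-reduce: drop elements whose leading term is divisible by another's, tail-reduce, and make monic.
Reduced Gröbner basis: {a - 2b^2 + 2b - 1, b^3 + 2b - 2}.

These differ, so the ideals are not equal.

No, the ideals differ.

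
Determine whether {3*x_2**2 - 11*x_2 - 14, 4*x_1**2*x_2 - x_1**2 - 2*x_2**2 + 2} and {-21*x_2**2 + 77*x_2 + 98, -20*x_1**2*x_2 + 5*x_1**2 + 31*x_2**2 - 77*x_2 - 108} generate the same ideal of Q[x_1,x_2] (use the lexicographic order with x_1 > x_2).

Two ideals are equal iff their reduced Gröbner bases coincide (the reduced basis is unique for a fixed ordering).
Buchberger on the first generating set:
f_1 = 3*x_2**2 - 11*x_2 - 14, LT = x_2**2.
f_2 = 4*x_1**2*x_2 - x_1**2 - 2*x_2**2 + 2, LT = x_1**2*x_2.

S(f_1,f_2): lcm = x_1**2*x_2**2. S = -41/12*x_1**2*x_2 - 14/3*x_1**2 + 1/2*x_2**3 - 1/2*x_2.
  leading term x_1**2*x_2: subtract (-41/48)·f_2 from -41/12*x_1**2*x_2 - 14/3*x_1**2 + 1/2*x_2**3 - 1/2*x_2 → -265/48*x_1**2 + 1/2*x_2**3 - 41/24*x_2**2 - 1/2*x_2 + 41/24
  leading term x_1**2: no divisor's leading term divides it; move -265/48*x_1**2 to the remainder.
  leading term x_2**3: subtract (1/6*x_2)·f_1 from 1/2*x_2**3 - 41/24*x_2**2 - 1/2*x_2 + 41/24 → 1/8*x_2**2 + 11/6*x_2 + 41/24
  leading term x_2**2: subtract (1/24)·f_1 from 1/8*x_2**2 + 11/6*x_2 + 41/24 → 55/24*x_2 + 55/24
  leading term x_2: no divisor's leading term divides it; move 55/24*x_2 to the remainder.
  leading term 1: no divisor's leading term divides it; move 55/24 to the remainder.
  remainder -265/48*x_1**2 + 55/24*x_2 + 55/24 ≠ 0; add g_3 = -265/48*x_1**2 + 55/24*x_2 + 55/24 to the basis.

The other S-polynomials (S(f_1,g_3), S(f_2,g_3)) all reduce to 0 modulo the current basis, so we have a Gröbner basis.
Inter-reduce: drop elements whose leading term is divisible by another's, tail-reduce, and make monic.
Reduced Gröbner basis: {x_1**2 - 22/53*x_2 - 22/53, x_2**2 - 11/3*x_2 - 14/3}.

Buchberger on the second generating set:
h_1 = -21*x_2**2 + 77*x_2 + 98, LT = x_2**2.
h_2 = -20*x_1**2*x_2 + 5*x_1**2 + 31*x_2**2 - 77*x_2 - 108, LT = x_1**2*x_2.

S(h_1,h_2): lcm = x_1**2*x_2**2. S = -41/12*x_1**2*x_2 - 14/3*x_1**2 + 31/20*x_2**3 - 77/20*x_2**2 - 27/5*x_2.
  leading term x_1**2*x_2: subtract (41/240)·h_2 from -41/12*x_1**2*x_2 - 14/3*x_1**2 + 31/20*x_2**3 - 77/20*x_2**2 - 27/5*x_2 → -265/48*x_1**2 + 31/20*x_2**3 - 439/48*x_2**2 + 1861/240*x_2 + 369/20
  leading term x_1**2: no divisor's leading term divides it; move -265/48*x_1**2 to the remainder.
  leading term x_2**3: subtract (-31/420*x_2)·h_1 from 31/20*x_2**3 - 439/48*x_2**2 + 1861/240*x_2 + 369/20 → -277/80*x_2**2 + 1199/80*x_2 + 369/20
  leading term x_2**2: subtract (277/1680)·h_1 from -277/80*x_2**2 + 1199/80*x_2 + 369/20 → 55/24*x_2 + 55/24
  leading term x_2: no divisor's leading term divides it; move 55/24*x_2 to the remainder.
  leading term 1: no divisor's leading term divides it; move 55/24 to the remainder.
  remainder -265/48*x_1**2 + 55/24*x_2 + 55/24 ≠ 0; add k_3 = -265/48*x_1**2 + 55/24*x_2 + 55/24 to the basis.

The other S-polynomials (S(h_1,k_3), S(h_2,k_3)) all reduce to 0 modulo the current basis, so we have a Gröbner basis.
Inter-reduce: drop elements whose leading term is divisible by another's, tail-reduce, and make monic.
Reduced Gröbner basis: {x_1**2 - 22/53*x_2 - 22/53, x_2**2 - 11/3*x_2 - 14/3}.

Same reduced basis, so the two generating sets span the same ideal.

Yes, the ideals are equal.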